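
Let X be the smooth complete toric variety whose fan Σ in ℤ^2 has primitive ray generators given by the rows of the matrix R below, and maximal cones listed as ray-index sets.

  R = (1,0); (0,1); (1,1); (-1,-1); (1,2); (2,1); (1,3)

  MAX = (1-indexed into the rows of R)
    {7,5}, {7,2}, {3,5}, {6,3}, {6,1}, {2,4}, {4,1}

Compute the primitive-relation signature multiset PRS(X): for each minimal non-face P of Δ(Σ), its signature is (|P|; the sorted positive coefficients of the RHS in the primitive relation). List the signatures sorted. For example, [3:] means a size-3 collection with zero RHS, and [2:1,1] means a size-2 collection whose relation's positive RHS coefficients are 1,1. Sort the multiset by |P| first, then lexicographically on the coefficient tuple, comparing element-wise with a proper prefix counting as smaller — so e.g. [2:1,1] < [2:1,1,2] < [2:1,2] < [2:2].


14 collections generate NE(X_Σ); each relation:

  {3,4}:  v_{3} + v_{4} = 0 — sig = [2:]
  {1,2}:  v_{1} + v_{2} = v_{3} — sig = [2:1]
  {1,3}:  v_{1} + v_{3} = v_{6} — sig = [2:1]
  {2,3}:  v_{2} + v_{3} = v_{5} — sig = [2:1]
  {2,5}:  v_{2} + v_{5} = v_{7} — sig = [2:1]
  {4,5}:  v_{4} + v_{5} = v_{2} — sig = [2:1]
  {4,6}:  v_{4} + v_{6} = v_{1} — sig = [2:1]
  {1,7}:  v_{1} + v_{7} = v_{3} + v_{5} — sig = [2:1,1]
  {6,7}:  v_{6} + v_{7} = 2·v_{3} + v_{5} — sig = [2:1,2]
  {1,5}:  v_{1} + v_{5} = 2·v_{3} — sig = [2:2]
  {2,6}:  v_{2} + v_{6} = 2·v_{3} — sig = [2:2]
  {3,7}:  v_{3} + v_{7} = 2·v_{5} — sig = [2:2]
  {4,7}:  v_{4} + v_{7} = 2·v_{2} — sig = [2:2]
  {5,6}:  v_{5} + v_{6} = 3·v_{3} — sig = [2:3]

Sorted signature multiset PRS(X):
[[2:], [2:1], [2:1], [2:1], [2:1], [2:1], [2:1], [2:1,1], [2:1,2], [2:2], [2:2], [2:2], [2:2], [2:3]]


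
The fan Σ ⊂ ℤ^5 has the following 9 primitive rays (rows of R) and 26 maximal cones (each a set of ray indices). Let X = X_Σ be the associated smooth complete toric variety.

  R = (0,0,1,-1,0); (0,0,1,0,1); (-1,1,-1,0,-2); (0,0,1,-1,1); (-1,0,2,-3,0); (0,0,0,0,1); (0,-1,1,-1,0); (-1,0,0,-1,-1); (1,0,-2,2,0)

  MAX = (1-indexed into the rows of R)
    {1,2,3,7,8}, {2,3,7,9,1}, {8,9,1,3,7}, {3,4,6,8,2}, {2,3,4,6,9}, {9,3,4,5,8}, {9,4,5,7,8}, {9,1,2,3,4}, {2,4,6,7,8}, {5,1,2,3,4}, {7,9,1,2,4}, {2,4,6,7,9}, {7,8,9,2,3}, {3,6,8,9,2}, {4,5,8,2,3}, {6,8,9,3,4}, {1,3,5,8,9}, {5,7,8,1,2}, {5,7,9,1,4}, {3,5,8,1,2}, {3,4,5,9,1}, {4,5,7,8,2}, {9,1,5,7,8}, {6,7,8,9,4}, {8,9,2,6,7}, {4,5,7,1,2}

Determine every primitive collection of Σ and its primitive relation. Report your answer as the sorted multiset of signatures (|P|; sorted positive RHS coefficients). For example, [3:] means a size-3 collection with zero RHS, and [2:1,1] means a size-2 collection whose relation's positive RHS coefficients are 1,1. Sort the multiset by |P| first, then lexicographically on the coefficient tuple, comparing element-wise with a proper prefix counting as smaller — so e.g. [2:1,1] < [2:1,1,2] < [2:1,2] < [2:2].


Σ has 9 primitive collections:

  P = {1,6}:  v_{1} + v_{6} = v_{4}  ⇒ sig = [2:1]
  P = {5,6}:  v_{5} + v_{6} = 2·v_{4} + v_{8}  ⇒ sig = [2:1,2]
  P = {1,4,8}:  v_{1} + v_{4} + v_{8} = v_{5}  ⇒ sig = [3:1]
  P = {2,5,9}:  v_{2} + v_{5} + v_{9} = v_{4}  ⇒ sig = [3:1]
  P = {3,6,7}:  v_{3} + v_{6} + v_{7} = v_{8}  ⇒ sig = [3:1]
  P = {3,4,7}:  v_{3} + v_{4} + v_{7} = v_{1} + v_{8}  ⇒ sig = [3:1,1]
  P = {3,5,7}:  v_{3} + v_{5} + v_{7} = 2·v_{1} + 2·v_{8}  ⇒ sig = [3:2,2]
  P = {1,2,8,9}:  v_{1} + v_{2} + v_{8} + v_{9} = 0  ⇒ sig = [4:]
  P = {2,4,8,9}:  v_{2} + v_{4} + v_{8} + v_{9} = v_{6}  ⇒ sig = [4:1]

Sorted signature multiset PRS(X):
    |P|=2: 2 collections, coeffs (1), (1,2)
    |P|=3: 5 collections, coeffs (1), (1), (1), (1,1), (2,2)
    |P|=4: 2 collections, coeffs (), (1)


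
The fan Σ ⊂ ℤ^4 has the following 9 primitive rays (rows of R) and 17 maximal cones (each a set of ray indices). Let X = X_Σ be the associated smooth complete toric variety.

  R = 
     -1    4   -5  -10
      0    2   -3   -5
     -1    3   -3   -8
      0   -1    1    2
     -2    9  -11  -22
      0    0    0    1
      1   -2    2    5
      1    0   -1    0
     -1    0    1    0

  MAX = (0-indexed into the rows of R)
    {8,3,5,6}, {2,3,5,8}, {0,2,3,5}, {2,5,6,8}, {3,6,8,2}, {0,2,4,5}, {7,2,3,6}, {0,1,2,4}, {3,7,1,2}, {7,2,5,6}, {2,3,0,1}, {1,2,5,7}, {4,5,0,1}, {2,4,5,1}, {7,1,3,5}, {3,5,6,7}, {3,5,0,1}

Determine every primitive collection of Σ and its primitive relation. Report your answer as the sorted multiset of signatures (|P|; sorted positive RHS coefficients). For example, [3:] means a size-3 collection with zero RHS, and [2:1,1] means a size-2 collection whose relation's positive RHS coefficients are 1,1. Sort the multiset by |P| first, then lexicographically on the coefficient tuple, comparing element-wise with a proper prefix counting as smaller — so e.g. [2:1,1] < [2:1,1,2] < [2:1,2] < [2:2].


|primitive collections| = 14. Relations:

  • {7,8}:  v_{7} + v_{8} = 0 — sig = [2:]
  • {0,6}:  v_{0} + v_{6} = v_{1} — sig = [2:1]
  • {1,6}:  v_{1} + v_{6} = v_{7} — sig = [2:1]
  • {1,8}:  v_{1} + v_{8} = v_{2} + v_{3} + v_{5} — sig = [2:1,1,1]
  • {4,6}:  v_{4} + v_{6} = 2·v_{1} + v_{2} + v_{5} — sig = [2:1,1,2]
  • {4,8}:  v_{4} + v_{8} = v_{0} + 2·v_{2} + v_{3} + 2·v_{5} — sig = [2:1,1,2,2]
  • {4,7}:  v_{4} + v_{7} = 3·v_{1} + v_{2} + v_{5} — sig = [2:1,1,3]
  • {0,7}:  v_{0} + v_{7} = 2·v_{1} — sig = [2:2]
  • {3,4}:  v_{3} + v_{4} = 2·v_{0} — sig = [2:2]
  • {0,8}:  v_{0} + v_{8} = 2·v_{2} + 2·v_{3} + 2·v_{5} — sig = [2:2,2,2]
  • {2,3,5,6}:  v_{2} + v_{3} + v_{5} + v_{6} = 0 — sig = [4:]
  • {0,1,2,5}:  v_{0} + v_{1} + v_{2} + v_{5} = v_{4} — sig = [4:1]
  • {1,2,3,5}:  v_{1} + v_{2} + v_{3} + v_{5} = v_{0} — sig = [4:1]
  • {2,3,5,7}:  v_{2} + v_{3} + v_{5} + v_{7} = v_{1} — sig = [4:1]

Signatures (|P|; sorted positive RHS coefficients), sorted:
    [2:]
    [2:1]
    [2:1]
    [2:1,1,1]
    [2:1,1,2]
    [2:1,1,2,2]
    [2:1,1,3]
    [2:2]
    [2:2]
    [2:2,2,2]
    [4:]
    [4:1]
    [4:1]
    [4:1]


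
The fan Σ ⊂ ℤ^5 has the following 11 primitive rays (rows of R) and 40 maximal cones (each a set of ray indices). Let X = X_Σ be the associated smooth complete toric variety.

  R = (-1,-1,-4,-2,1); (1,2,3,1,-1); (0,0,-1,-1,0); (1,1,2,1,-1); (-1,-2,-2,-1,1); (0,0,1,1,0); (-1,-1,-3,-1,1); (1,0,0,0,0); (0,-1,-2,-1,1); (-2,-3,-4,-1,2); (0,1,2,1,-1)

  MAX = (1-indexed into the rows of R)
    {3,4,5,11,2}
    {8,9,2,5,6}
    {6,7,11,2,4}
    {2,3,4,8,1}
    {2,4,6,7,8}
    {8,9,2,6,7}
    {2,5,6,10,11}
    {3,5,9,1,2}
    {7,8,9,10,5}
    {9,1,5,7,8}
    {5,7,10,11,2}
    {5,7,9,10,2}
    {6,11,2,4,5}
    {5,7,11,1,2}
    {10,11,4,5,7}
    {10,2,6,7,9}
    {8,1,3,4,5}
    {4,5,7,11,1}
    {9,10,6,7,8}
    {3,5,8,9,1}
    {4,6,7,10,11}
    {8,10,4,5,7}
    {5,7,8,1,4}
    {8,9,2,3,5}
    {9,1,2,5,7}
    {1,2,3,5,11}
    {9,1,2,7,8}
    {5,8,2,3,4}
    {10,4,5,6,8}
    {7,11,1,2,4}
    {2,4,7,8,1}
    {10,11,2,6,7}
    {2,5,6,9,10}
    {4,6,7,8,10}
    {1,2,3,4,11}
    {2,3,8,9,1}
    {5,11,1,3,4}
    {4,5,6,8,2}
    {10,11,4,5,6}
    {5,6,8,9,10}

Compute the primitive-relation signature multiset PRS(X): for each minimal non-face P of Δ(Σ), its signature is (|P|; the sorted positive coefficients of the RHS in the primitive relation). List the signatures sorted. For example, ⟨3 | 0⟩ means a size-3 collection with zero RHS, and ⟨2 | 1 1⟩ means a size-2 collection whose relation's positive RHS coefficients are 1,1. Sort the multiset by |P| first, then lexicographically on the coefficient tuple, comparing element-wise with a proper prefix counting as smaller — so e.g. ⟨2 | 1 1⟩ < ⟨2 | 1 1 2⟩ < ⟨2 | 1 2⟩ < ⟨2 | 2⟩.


15 minimal non-faces of Δ(Σ) (on 11 rays):

  {3,6}:  v_{3} + v_{6} = 0  ⟹  sig = ⟨2 | 0⟩
  {9,11}:  v_{9} + v_{11} = 0  ⟹  sig = ⟨2 | 0⟩
  {1,6}:  v_{1} + v_{6} = v_{7}  ⟹  sig = ⟨2 | 1⟩
  {3,7}:  v_{3} + v_{7} = v_{1}  ⟹  sig = ⟨2 | 1⟩
  {4,9}:  v_{4} + v_{9} = v_{8}  ⟹  sig = ⟨2 | 1⟩
  {8,11}:  v_{8} + v_{11} = v_{4}  ⟹  sig = ⟨2 | 1⟩
  {3,10}:  v_{3} + v_{10} = v_{5} + v_{7}  ⟹  sig = ⟨2 | 1 1⟩
  {1,10}:  v_{1} + v_{10} = v_{5} + 2·v_{7}  ⟹  sig = ⟨2 | 1 2⟩
  {2,4,10}:  v_{2} + v_{4} + v_{10} = v_{6}  ⟹  sig = ⟨3 | 1⟩
  {5,6,7}:  v_{5} + v_{6} + v_{7} = v_{10}  ⟹  sig = ⟨3 | 1⟩
  {2,8,10}:  v_{2} + v_{8} + v_{10} = v_{6} + v_{9}  ⟹  sig = ⟨3 | 1 1⟩
  {2,4,5,7}:  v_{2} + v_{4} + v_{5} + v_{7} = 0  ⟹  sig = ⟨4 | 0⟩
  {1,2,4,5}:  v_{1} + v_{2} + v_{4} + v_{5} = v_{3}  ⟹  sig = ⟨4 | 1⟩
  {2,5,7,8}:  v_{2} + v_{5} + v_{7} + v_{8} = v_{9}  ⟹  sig = ⟨4 | 1⟩
  {1,2,5,8}:  v_{1} + v_{2} + v_{5} + v_{8} = v_{3} + v_{9}  ⟹  sig = ⟨4 | 1 1⟩

Sorted signature multiset PRS(X):
[⟨2 | 0⟩, ⟨2 | 0⟩, ⟨2 | 1⟩, ⟨2 | 1⟩, ⟨2 | 1⟩, ⟨2 | 1⟩, ⟨2 | 1 1⟩, ⟨2 | 1 2⟩, ⟨3 | 1⟩, ⟨3 | 1⟩, ⟨3 | 1 1⟩, ⟨4 | 0⟩, ⟨4 | 1⟩, ⟨4 | 1⟩, ⟨4 | 1 1⟩]


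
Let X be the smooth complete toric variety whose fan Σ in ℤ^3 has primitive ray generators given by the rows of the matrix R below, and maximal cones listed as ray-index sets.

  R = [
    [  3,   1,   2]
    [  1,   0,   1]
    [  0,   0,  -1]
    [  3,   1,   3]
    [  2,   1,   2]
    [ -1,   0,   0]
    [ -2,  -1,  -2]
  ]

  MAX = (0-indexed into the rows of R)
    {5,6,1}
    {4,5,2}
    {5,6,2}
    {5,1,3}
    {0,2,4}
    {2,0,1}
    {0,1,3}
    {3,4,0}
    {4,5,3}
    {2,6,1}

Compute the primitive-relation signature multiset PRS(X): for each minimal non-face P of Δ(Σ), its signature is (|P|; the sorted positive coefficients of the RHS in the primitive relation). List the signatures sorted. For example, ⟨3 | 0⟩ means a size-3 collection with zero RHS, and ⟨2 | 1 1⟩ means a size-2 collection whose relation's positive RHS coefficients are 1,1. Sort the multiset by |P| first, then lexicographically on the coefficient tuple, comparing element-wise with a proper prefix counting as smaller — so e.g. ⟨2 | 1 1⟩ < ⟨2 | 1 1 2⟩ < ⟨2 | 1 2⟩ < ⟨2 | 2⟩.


Σ has 7 primitive collections:

  • {4,6}:  v_{4} + v_{6} = 0 ; sig = ⟨2 | 0⟩
  • {0,5}:  v_{0} + v_{5} = v_{4} ; sig = ⟨2 | 1⟩
  • {1,4}:  v_{1} + v_{4} = v_{3} ; sig = ⟨2 | 1⟩
  • {2,3}:  v_{2} + v_{3} = v_{0} ; sig = ⟨2 | 1⟩
  • {3,6}:  v_{3} + v_{6} = v_{1} ; sig = ⟨2 | 1⟩
  • {0,6}:  v_{0} + v_{6} = v_{1} + v_{2} ; sig = ⟨2 | 1 1⟩
  • {1,2,5}:  v_{1} + v_{2} + v_{5} = 0 ; sig = ⟨3 | 0⟩

Sorted signature multiset PRS(X):
    ⟨2 | 0⟩
    ⟨2 | 1⟩
    ⟨2 | 1⟩
    ⟨2 | 1⟩
    ⟨2 | 1⟩
    ⟨2 | 1 1⟩
    ⟨3 | 0⟩


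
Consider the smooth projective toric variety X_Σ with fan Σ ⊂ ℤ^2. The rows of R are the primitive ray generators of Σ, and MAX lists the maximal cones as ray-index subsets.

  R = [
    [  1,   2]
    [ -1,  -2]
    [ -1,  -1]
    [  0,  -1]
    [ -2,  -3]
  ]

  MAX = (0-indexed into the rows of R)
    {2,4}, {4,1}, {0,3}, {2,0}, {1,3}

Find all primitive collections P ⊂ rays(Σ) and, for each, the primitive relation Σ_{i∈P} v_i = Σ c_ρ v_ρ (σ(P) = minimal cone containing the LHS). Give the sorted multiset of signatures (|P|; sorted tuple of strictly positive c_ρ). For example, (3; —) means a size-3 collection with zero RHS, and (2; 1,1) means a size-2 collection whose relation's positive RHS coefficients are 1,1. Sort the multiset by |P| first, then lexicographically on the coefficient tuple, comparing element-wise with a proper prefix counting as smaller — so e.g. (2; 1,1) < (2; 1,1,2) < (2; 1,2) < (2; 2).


The 5 primitive collections of Σ (r=5, n=2):

  • {0,1}:  v_{0} + v_{1} = 0 — sig = (2; —)
  • {0,4}:  v_{0} + v_{4} = v_{2} — sig = (2; 1)
  • {1,2}:  v_{1} + v_{2} = v_{4} — sig = (2; 1)
  • {2,3}:  v_{2} + v_{3} = v_{1} — sig = (2; 1)
  • {3,4}:  v_{3} + v_{4} = 2·v_{1} — sig = (2; 2)

Hence PRS(X_Σ) =
    |P|=2: 5 collections, coeffs (), (1), (1), (1), (2)


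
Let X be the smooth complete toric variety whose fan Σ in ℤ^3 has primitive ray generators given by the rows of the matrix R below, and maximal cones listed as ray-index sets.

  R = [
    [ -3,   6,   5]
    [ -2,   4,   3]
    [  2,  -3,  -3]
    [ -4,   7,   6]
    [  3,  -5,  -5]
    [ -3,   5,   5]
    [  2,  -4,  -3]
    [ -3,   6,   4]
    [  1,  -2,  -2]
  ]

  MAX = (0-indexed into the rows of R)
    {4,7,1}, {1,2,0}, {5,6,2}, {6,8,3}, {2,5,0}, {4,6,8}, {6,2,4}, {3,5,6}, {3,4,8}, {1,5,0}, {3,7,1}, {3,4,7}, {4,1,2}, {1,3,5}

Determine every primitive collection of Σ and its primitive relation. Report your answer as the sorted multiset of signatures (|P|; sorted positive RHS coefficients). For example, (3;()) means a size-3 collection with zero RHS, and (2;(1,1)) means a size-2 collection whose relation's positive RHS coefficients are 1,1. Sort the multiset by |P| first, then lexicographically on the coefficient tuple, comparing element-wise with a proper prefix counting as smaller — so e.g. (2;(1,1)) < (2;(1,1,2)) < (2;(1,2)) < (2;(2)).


|primitive collections| = 18. Relations:

  {1,6}:  v_{1} + v_{6} = 0 — sig = (2;())
  {4,5}:  v_{4} + v_{5} = 0 — sig = (2;())
  {0,8}:  v_{0} + v_{8} = v_{1} — sig = (2;(1))
  {2,3}:  v_{2} + v_{3} = v_{1} — sig = (2;(1))
  {2,8}:  v_{2} + v_{8} = v_{4} — sig = (2;(1))
  {0,4}:  v_{0} + v_{4} = v_{1} + v_{2} — sig = (2;(1,1))
  {0,6}:  v_{0} + v_{6} = v_{2} + v_{5} — sig = (2;(1,1))
  {1,8}:  v_{1} + v_{8} = v_{3} + v_{4} — sig = (2;(1,1))
  {5,7}:  v_{5} + v_{7} = v_{1} + v_{3} — sig = (2;(1,1))
  {5,8}:  v_{5} + v_{8} = v_{3} + v_{6} — sig = (2;(1,1))
  {6,7}:  v_{6} + v_{7} = v_{3} + v_{4} — sig = (2;(1,1))
  {0,3}:  v_{0} + v_{3} = 2·v_{1} + v_{5} — sig = (2;(1,2))
  {2,7}:  v_{2} + v_{7} = 2·v_{1} + v_{4} — sig = (2;(1,2))
  {7,8}:  v_{7} + v_{8} = 2·v_{3} + 2·v_{4} — sig = (2;(2,2))
  {0,7}:  v_{0} + v_{7} = 3·v_{1} — sig = (2;(3))
  {1,2,5}:  v_{1} + v_{2} + v_{5} = v_{0} — sig = (3;(1))
  {1,3,4}:  v_{1} + v_{3} + v_{4} = v_{7} — sig = (3;(1))
  {3,4,6}:  v_{3} + v_{4} + v_{6} = v_{8} — sig = (3;(1))

Signatures (|P|; sorted positive RHS coefficients), sorted:
[(2;()), (2;()), (2;(1)), (2;(1)), (2;(1)), (2;(1,1)), (2;(1,1)), (2;(1,1)), (2;(1,1)), (2;(1,1)), (2;(1,1)), (2;(1,2)), (2;(1,2)), (2;(2,2)), (2;(3)), (3;(1)), (3;(1)), (3;(1))]


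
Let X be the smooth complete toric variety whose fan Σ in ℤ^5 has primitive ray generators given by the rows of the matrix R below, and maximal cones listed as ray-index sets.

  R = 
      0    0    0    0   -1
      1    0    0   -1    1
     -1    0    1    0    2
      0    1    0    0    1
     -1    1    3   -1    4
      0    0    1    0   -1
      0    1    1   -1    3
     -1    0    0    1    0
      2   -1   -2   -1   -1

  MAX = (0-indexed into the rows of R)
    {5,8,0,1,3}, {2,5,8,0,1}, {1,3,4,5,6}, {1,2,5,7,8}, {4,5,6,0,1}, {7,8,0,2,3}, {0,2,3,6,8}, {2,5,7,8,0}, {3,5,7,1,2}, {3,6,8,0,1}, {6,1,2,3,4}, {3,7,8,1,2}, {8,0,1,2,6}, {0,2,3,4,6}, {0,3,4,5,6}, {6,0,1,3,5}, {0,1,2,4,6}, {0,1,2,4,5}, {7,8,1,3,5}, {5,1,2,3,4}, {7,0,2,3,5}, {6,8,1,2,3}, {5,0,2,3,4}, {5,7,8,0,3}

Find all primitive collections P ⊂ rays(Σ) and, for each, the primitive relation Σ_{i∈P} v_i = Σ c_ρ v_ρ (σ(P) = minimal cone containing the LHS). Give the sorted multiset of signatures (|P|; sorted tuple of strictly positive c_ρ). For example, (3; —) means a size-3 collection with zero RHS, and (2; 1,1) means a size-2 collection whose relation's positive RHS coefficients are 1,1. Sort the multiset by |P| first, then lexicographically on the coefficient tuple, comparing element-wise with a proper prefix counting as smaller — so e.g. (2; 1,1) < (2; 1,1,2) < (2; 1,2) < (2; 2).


Δ(Σ) — 9 vertices, 9 min non-faces:

  {6,7}:  v_{6} + v_{7} = v_{2} + v_{3} — sig = (2; 1,1)
  {4,7}:  v_{4} + v_{7} = 2·v_{2} + v_{3} + v_{5} — sig = (2; 1,1,2)
  {4,8}:  v_{4} + v_{8} = v_{0} + 2·v_{1} + v_{2} — sig = (2; 1,1,2)
  {0,1,7}:  v_{0} + v_{1} + v_{7} = 0 — sig = (3; —)
  {2,5,6}:  v_{2} + v_{5} + v_{6} = v_{4} — sig = (3; 1)
  {5,6,8}:  v_{5} + v_{6} + v_{8} = v_{0} + 2·v_{1} — sig = (3; 1,2)
  {0,1,2,3}:  v_{0} + v_{1} + v_{2} + v_{3} = v_{6} — sig = (4; 1)
  {2,3,5,8}:  v_{2} + v_{3} + v_{5} + v_{8} = v_{1} — sig = (4; 1)
  {0,1,3,4}:  v_{0} + v_{1} + v_{3} + v_{4} = v_{5} + 2·v_{6} — sig = (4; 1,2)

Hence PRS(X_Σ) =
{ (2; 1,1),  (2; 1,1,2) ×2,  (3; —),  (3; 1),  (3; 1,2),  (4; 1) ×2,  (4; 1,2) }


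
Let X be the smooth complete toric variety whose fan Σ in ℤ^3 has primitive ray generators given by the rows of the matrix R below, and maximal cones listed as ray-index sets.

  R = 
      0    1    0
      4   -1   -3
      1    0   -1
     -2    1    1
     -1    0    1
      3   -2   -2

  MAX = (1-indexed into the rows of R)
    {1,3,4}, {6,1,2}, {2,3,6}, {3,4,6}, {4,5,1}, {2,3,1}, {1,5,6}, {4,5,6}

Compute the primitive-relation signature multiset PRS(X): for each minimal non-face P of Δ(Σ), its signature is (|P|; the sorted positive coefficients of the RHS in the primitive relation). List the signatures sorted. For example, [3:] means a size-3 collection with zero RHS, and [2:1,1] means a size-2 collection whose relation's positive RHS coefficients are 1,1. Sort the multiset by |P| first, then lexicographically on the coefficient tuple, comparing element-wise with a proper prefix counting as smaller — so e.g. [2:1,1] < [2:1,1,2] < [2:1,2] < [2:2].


5 minimal non-faces of Δ(Σ) (on 6 rays):

  • {3,5}:  v_{3} + v_{5} = 0  ⇒ sig = [2:]
  • {2,5}:  v_{2} + v_{5} = v_{1} + v_{6}  ⇒ sig = [2:1,1]
  • {2,4}:  v_{2} + v_{4} = 2·v_{3}  ⇒ sig = [2:2]
  • {1,3,6}:  v_{1} + v_{3} + v_{6} = v_{2}  ⇒ sig = [3:1]
  • {1,4,6}:  v_{1} + v_{4} + v_{6} = v_{3}  ⇒ sig = [3:1]

Hence PRS(X_Σ) =
    |P|=2: 3 collections, coeffs (), (1,1), (2)
    |P|=3: 2 collections, coeffs (1), (1)


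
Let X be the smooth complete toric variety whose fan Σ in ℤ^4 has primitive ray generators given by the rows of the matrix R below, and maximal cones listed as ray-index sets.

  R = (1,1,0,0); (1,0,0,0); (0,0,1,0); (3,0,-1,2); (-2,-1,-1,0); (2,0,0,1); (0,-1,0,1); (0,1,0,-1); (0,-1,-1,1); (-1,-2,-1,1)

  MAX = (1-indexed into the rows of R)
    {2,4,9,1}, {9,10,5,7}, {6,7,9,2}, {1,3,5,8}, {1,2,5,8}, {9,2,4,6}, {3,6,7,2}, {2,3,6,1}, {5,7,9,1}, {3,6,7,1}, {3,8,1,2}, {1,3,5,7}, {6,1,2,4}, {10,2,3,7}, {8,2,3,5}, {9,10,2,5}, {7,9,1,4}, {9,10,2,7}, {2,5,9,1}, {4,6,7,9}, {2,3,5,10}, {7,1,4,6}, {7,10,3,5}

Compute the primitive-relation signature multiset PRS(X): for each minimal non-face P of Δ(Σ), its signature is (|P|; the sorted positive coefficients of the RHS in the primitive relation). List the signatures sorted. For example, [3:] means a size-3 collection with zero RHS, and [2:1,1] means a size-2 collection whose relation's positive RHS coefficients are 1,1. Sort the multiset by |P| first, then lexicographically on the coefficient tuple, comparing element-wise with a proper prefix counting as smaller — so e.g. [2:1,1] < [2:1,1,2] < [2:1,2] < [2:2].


17 minimal non-faces of Δ(Σ) (on 10 rays):

  {7,8}:  v_{7} + v_{8} = 0 ; sig = [2:]
  {1,10}:  v_{1} + v_{10} = v_{9} ; sig = [2:1]
  {3,9}:  v_{3} + v_{9} = v_{7} ; sig = [2:1]
  {5,6}:  v_{5} + v_{6} = v_{9} ; sig = [2:1]
  {6,8}:  v_{6} + v_{8} = v_{1} + v_{2} ; sig = [2:1,1]
  {8,10}:  v_{8} + v_{10} = v_{2} + v_{5} ; sig = [2:1,1]
  {3,4}:  v_{3} + v_{4} = v_{1} + v_{6} + v_{7} ; sig = [2:1,1,1]
  {6,10}:  v_{6} + v_{10} = v_{2} + v_{7} + v_{9} ; sig = [2:1,1,1]
  {8,9}:  v_{8} + v_{9} = v_{1} + v_{2} + v_{5} ; sig = [2:1,1,1]
  {4,8}:  v_{4} + v_{8} = 2·v_{1} + v_{2} + v_{9} ; sig = [2:1,1,2]
  {4,5}:  v_{4} + v_{5} = v_{1} + 2·v_{9} ; sig = [2:1,2]
  {4,10}:  v_{4} + v_{10} = v_{6} + 2·v_{9} ; sig = [2:1,2]
  {1,2,7}:  v_{1} + v_{2} + v_{7} = v_{6} ; sig = [3:1]
  {1,6,9}:  v_{1} + v_{6} + v_{9} = v_{4} ; sig = [3:1]
  {2,5,7}:  v_{2} + v_{5} + v_{7} = v_{10} ; sig = [3:1]
  {2,4,7}:  v_{2} + v_{4} + v_{7} = 2·v_{6} + v_{9} ; sig = [3:1,2]
  {1,2,3,5}:  v_{1} + v_{2} + v_{3} + v_{5} = 0 ; sig = [4:]

Sorted signature multiset PRS(X):
{ [2:],  [2:1] ×3,  [2:1,1] ×2,  [2:1,1,1] ×3,  [2:1,1,2],  [2:1,2] ×2,  [3:1] ×3,  [3:1,2],  [4:] }


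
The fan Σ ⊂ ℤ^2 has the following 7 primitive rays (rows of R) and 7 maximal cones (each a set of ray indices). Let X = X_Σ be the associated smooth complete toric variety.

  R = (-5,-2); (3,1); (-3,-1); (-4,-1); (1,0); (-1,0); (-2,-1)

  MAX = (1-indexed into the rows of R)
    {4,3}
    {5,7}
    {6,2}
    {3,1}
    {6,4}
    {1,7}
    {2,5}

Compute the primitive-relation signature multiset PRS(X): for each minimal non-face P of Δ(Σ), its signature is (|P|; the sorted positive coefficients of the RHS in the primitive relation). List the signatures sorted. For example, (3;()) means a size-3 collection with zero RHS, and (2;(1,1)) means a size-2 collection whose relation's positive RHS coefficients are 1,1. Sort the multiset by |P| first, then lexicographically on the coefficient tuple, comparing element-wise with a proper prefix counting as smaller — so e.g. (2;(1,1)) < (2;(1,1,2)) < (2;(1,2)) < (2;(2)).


The 14 primitive collections of Σ (r=7, n=2):

  P={2,3}:  v_{2} + v_{3} = 0 — sig = (2;())
  P={5,6}:  v_{5} + v_{6} = 0 — sig = (2;())
  P={1,2}:  v_{1} + v_{2} = v_{7} — sig = (2;(1))
  P={2,4}:  v_{2} + v_{4} = v_{6} — sig = (2;(1))
  P={2,7}:  v_{2} + v_{7} = v_{5} — sig = (2;(1))
  P={3,5}:  v_{3} + v_{5} = v_{7} — sig = (2;(1))
  P={3,6}:  v_{3} + v_{6} = v_{4} — sig = (2;(1))
  P={3,7}:  v_{3} + v_{7} = v_{1} — sig = (2;(1))
  P={4,5}:  v_{4} + v_{5} = v_{3} — sig = (2;(1))
  P={6,7}:  v_{6} + v_{7} = v_{3} — sig = (2;(1))
  P={1,5}:  v_{1} + v_{5} = 2·v_{7} — sig = (2;(2))
  P={1,6}:  v_{1} + v_{6} = 2·v_{3} — sig = (2;(2))
  P={4,7}:  v_{4} + v_{7} = 2·v_{3} — sig = (2;(2))
  P={1,4}:  v_{1} + v_{4} = 3·v_{3} — sig = (2;(3))

Sorted signature multiset PRS(X):
[(2;()), (2;()), (2;(1)), (2;(1)), (2;(1)), (2;(1)), (2;(1)), (2;(1)), (2;(1)), (2;(1)), (2;(2)), (2;(2)), (2;(2)), (2;(3))]


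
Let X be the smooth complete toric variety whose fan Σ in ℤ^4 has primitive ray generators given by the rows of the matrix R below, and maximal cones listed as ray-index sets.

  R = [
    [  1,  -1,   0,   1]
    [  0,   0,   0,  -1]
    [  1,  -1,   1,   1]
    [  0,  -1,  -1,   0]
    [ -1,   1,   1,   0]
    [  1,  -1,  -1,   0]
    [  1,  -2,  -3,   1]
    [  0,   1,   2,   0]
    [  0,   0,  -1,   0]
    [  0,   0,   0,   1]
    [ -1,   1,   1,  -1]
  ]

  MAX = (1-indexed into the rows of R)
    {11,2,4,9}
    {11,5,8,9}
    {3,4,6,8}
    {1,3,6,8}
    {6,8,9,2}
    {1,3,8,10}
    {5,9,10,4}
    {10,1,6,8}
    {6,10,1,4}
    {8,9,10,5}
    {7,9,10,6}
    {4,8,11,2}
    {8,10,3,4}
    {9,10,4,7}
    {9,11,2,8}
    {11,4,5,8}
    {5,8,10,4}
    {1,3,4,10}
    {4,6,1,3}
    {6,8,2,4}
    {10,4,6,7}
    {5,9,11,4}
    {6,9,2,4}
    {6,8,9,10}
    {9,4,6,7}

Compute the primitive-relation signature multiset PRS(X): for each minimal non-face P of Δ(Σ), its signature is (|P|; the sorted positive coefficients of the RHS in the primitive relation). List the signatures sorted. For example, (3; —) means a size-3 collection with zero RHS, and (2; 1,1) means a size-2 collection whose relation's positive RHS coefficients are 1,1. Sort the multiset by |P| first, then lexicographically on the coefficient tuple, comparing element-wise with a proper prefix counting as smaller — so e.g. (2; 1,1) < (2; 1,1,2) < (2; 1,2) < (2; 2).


Primitive collections (24):

  • {2,10}:  v_{2} + v_{10} = 0 ; sig = (2; —)
  • {5,6}:  v_{5} + v_{6} = 0 ; sig = (2; —)
  • {2,5}:  v_{2} + v_{5} = v_{11} ; sig = (2; 1)
  • {3,9}:  v_{3} + v_{9} = v_{1} ; sig = (2; 1)
  • {6,11}:  v_{6} + v_{11} = v_{2} ; sig = (2; 1)
  • {10,11}:  v_{10} + v_{11} = v_{5} ; sig = (2; 1)
  • {1,9}:  v_{1} + v_{9} = v_{6} + v_{10} ; sig = (2; 1,1)
  • {1,11}:  v_{1} + v_{11} = v_{4} + v_{8} ; sig = (2; 1,1)
  • {7,8}:  v_{7} + v_{8} = v_{6} + v_{10} ; sig = (2; 1,1)
  • {7,11}:  v_{7} + v_{11} = v_{4} + v_{9} ; sig = (2; 1,1)
  • {1,2}:  v_{1} + v_{2} = v_{4} + v_{6} + v_{8} ; sig = (2; 1,1,1)
  • {1,5}:  v_{1} + v_{5} = v_{4} + v_{8} + v_{10} ; sig = (2; 1,1,1)
  • {2,7}:  v_{2} + v_{7} = v_{4} + v_{6} + v_{9} ; sig = (2; 1,1,1)
  • {5,7}:  v_{5} + v_{7} = v_{4} + v_{9} + v_{10} ; sig = (2; 1,1,1)
  • {3,7}:  v_{3} + v_{7} = v_{1} + v_{4} + v_{6} + v_{10} ; sig = (2; 1,1,1,1)
  • {1,7}:  v_{1} + v_{7} = v_{4} + 2·v_{6} + 2·v_{10} ; sig = (2; 1,2,2)
  • {2,3}:  v_{2} + v_{3} = 2·v_{4} + v_{6} + 2·v_{8} ; sig = (2; 1,2,2)
  • {3,5}:  v_{3} + v_{5} = 2·v_{4} + 2·v_{8} + v_{10} ; sig = (2; 1,2,2)
  • {3,11}:  v_{3} + v_{11} = 2·v_{4} + 2·v_{8} ; sig = (2; 2,2)
  • {4,8,9}:  v_{4} + v_{8} + v_{9} = 0 ; sig = (3; —)
  • {1,4,8}:  v_{1} + v_{4} + v_{8} = v_{3} ; sig = (3; 1)
  • {3,6,10}:  v_{3} + v_{6} + v_{10} = 2·v_{1} ; sig = (3; 2)
  • {4,6,8,10}:  v_{4} + v_{6} + v_{8} + v_{10} = v_{1} ; sig = (4; 1)
  • {4,6,9,10}:  v_{4} + v_{6} + v_{9} + v_{10} = v_{7} ; sig = (4; 1)

Sorted signature multiset PRS(X):
    |P|=2: 19 collections, coeffs (), (), (1), (1), (1), (1), (1,1), (1,1), (1,1), (1,1), (1,1,1), (1,1,1), (1,1,1), (1,1,1), (1,1,1,1), (1,2,2), (1,2,2), (1,2,2), (2,2)
    |P|=3: 3 collections, coeffs (), (1), (2)
    |P|=4: 2 collections, coeffs (1), (1)


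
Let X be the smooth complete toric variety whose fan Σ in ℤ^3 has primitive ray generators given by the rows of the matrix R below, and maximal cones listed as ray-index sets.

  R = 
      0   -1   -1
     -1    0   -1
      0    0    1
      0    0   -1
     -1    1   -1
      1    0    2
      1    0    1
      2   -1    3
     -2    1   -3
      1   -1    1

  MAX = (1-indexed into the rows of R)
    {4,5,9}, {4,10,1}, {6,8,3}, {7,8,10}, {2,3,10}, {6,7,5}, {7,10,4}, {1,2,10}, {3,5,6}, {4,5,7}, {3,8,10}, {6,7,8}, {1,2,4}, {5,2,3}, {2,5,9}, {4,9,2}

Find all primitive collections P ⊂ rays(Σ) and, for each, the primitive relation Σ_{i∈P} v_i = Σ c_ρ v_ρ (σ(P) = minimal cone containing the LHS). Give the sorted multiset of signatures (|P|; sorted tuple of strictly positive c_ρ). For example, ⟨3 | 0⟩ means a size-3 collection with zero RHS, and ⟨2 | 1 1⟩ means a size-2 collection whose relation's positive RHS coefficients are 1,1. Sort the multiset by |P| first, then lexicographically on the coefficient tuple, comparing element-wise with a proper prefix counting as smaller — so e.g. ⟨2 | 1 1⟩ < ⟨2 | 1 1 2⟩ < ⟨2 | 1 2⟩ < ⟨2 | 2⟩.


|primitive collections| = 23. Relations:

  • {2,7}:  v_{2} + v_{7} = 0  →  sig = ⟨2 | 0⟩
  • {3,4}:  v_{3} + v_{4} = 0  →  sig = ⟨2 | 0⟩
  • {5,10}:  v_{5} + v_{10} = 0  →  sig = ⟨2 | 0⟩
  • {8,9}:  v_{8} + v_{9} = 0  →  sig = ⟨2 | 0⟩
  • {1,6}:  v_{1} + v_{6} = v_{10}  →  sig = ⟨2 | 1⟩
  • {2,6}:  v_{2} + v_{6} = v_{3}  →  sig = ⟨2 | 1⟩
  • {3,7}:  v_{3} + v_{7} = v_{6}  →  sig = ⟨2 | 1⟩
  • {4,6}:  v_{4} + v_{6} = v_{7}  →  sig = ⟨2 | 1⟩
  • {5,8}:  v_{5} + v_{8} = v_{6}  →  sig = ⟨2 | 1⟩
  • {6,9}:  v_{6} + v_{9} = v_{5}  →  sig = ⟨2 | 1⟩
  • {6,10}:  v_{6} + v_{10} = v_{8}  →  sig = ⟨2 | 1⟩
  • {1,3}:  v_{1} + v_{3} = v_{2} + v_{10}  →  sig = ⟨2 | 1 1⟩
  • {1,5}:  v_{1} + v_{5} = v_{2} + v_{4}  →  sig = ⟨2 | 1 1⟩
  • {1,7}:  v_{1} + v_{7} = v_{4} + v_{10}  →  sig = ⟨2 | 1 1⟩
  • {2,8}:  v_{2} + v_{8} = v_{3} + v_{10}  →  sig = ⟨2 | 1 1⟩
  • {3,9}:  v_{3} + v_{9} = v_{2} + v_{5}  →  sig = ⟨2 | 1 1⟩
  • {4,8}:  v_{4} + v_{8} = v_{7} + v_{10}  →  sig = ⟨2 | 1 1⟩
  • {7,9}:  v_{7} + v_{9} = v_{4} + v_{5}  →  sig = ⟨2 | 1 1⟩
  • {9,10}:  v_{9} + v_{10} = v_{2} + v_{4}  →  sig = ⟨2 | 1 1⟩
  • {1,8}:  v_{1} + v_{8} = 2·v_{10}  →  sig = ⟨2 | 2⟩
  • {1,9}:  v_{1} + v_{9} = 2·v_{2} + 2·v_{4}  →  sig = ⟨2 | 2 2⟩
  • {2,4,5}:  v_{2} + v_{4} + v_{5} = v_{9}  →  sig = ⟨3 | 1⟩
  • {2,4,10}:  v_{2} + v_{4} + v_{10} = v_{1}  →  sig = ⟨3 | 1⟩

Sorted signature multiset PRS(X):
[⟨2 | 0⟩, ⟨2 | 0⟩, ⟨2 | 0⟩, ⟨2 | 0⟩, ⟨2 | 1⟩, ⟨2 | 1⟩, ⟨2 | 1⟩, ⟨2 | 1⟩, ⟨2 | 1⟩, ⟨2 | 1⟩, ⟨2 | 1⟩, ⟨2 | 1 1⟩, ⟨2 | 1 1⟩, ⟨2 | 1 1⟩, ⟨2 | 1 1⟩, ⟨2 | 1 1⟩, ⟨2 | 1 1⟩, ⟨2 | 1 1⟩, ⟨2 | 1 1⟩, ⟨2 | 2⟩, ⟨2 | 2 2⟩, ⟨3 | 1⟩, ⟨3 | 1⟩]


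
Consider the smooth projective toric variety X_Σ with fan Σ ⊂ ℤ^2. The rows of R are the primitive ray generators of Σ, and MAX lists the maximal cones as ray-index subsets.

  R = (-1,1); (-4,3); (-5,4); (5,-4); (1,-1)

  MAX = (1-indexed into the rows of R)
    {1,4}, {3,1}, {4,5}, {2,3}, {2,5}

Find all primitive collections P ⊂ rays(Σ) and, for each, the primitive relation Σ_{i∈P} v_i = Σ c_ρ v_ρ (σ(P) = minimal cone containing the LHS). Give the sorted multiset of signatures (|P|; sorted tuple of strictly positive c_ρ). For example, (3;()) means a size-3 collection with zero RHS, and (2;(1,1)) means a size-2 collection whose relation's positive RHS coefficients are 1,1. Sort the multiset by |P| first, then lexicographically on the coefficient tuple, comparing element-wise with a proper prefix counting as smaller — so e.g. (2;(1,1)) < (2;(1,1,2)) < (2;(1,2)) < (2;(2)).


5 minimal non-faces of Δ(Σ) (on 5 rays):

  {1,5}:  v_{1} + v_{5} = 0  ⇒ sig = (2;())
  {3,4}:  v_{3} + v_{4} = 0  ⇒ sig = (2;())
  {1,2}:  v_{1} + v_{2} = v_{3}  ⇒ sig = (2;(1))
  {2,4}:  v_{2} + v_{4} = v_{5}  ⇒ sig = (2;(1))
  {3,5}:  v_{3} + v_{5} = v_{2}  ⇒ sig = (2;(1))

Signatures (|P|; sorted positive RHS coefficients), sorted:
[(2;()), (2;()), (2;(1)), (2;(1)), (2;(1))]


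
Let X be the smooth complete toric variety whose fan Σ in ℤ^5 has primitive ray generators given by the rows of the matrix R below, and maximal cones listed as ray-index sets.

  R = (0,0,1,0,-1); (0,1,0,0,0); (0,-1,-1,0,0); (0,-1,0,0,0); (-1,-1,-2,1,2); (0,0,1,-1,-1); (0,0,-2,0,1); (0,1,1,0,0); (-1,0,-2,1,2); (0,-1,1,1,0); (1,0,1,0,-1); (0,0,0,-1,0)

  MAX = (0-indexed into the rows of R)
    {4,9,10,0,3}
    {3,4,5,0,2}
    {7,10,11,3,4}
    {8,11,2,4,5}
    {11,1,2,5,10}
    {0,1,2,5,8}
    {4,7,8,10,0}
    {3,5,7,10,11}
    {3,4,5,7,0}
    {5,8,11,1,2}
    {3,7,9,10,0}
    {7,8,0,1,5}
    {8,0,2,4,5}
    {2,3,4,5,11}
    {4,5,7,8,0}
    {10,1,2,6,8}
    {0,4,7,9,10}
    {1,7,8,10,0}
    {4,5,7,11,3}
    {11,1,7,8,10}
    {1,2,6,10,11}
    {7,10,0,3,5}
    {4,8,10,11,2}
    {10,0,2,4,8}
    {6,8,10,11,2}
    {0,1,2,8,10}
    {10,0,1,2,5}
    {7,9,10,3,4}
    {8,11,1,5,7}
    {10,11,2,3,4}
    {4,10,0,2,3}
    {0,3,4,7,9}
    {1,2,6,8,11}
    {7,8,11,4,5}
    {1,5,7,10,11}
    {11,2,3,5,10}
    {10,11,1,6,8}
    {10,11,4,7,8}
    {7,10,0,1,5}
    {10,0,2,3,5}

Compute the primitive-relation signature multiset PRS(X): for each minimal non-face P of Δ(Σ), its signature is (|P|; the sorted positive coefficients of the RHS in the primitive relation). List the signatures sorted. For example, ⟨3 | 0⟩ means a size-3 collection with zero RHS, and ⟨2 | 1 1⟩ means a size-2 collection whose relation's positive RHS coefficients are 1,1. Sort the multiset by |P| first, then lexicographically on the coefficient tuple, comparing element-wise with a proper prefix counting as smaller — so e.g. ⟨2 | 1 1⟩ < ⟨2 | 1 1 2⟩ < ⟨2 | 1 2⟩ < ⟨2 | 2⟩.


Minimal non-faces — 20 found among 12 rays, 40 max cones:

  P={1,3}:  v_{1} + v_{3} = 0 ; sig = ⟨2 | 0⟩
  P={2,7}:  v_{2} + v_{7} = 0 ; sig = ⟨2 | 0⟩
  P={0,11}:  v_{0} + v_{11} = v_{5} ; sig = ⟨2 | 1⟩
  P={1,4}:  v_{1} + v_{4} = v_{8} ; sig = ⟨2 | 1⟩
  P={3,8}:  v_{3} + v_{8} = v_{4} ; sig = ⟨2 | 1⟩
  P={0,6}:  v_{0} + v_{6} = v_{1} + v_{2} ; sig = ⟨2 | 1 1⟩
  P={6,9}:  v_{6} + v_{9} = v_{4} + v_{10} ; sig = ⟨2 | 1 1⟩
  P={5,6}:  v_{5} + v_{6} = v_{1} + v_{2} + v_{11} ; sig = ⟨2 | 1 1 1⟩
  P={1,9}:  v_{1} + v_{9} = v_{0} + v_{4} + v_{7} + v_{10} ; sig = ⟨2 | 1 1 1 1⟩
  P={2,9}:  v_{2} + v_{9} = v_{0} + v_{3} + v_{4} + v_{10} ; sig = ⟨2 | 1 1 1 1⟩
  P={3,6}:  v_{3} + v_{6} = v_{2} + v_{8} + v_{10} + v_{11} ; sig = ⟨2 | 1 1 1 1⟩
  P={6,7}:  v_{6} + v_{7} = v_{1} + v_{8} + v_{10} + v_{11} ; sig = ⟨2 | 1 1 1 1⟩
  P={4,6}:  v_{4} + v_{6} = v_{2} + 2·v_{8} + v_{10} + v_{11} ; sig = ⟨2 | 1 1 1 2⟩
  P={8,9}:  v_{8} + v_{9} = v_{0} + 2·v_{4} + v_{7} + v_{10} ; sig = ⟨2 | 1 1 1 2⟩
  P={5,9}:  v_{5} + v_{9} = v_{0} + 2·v_{3} + v_{7} ; sig = ⟨2 | 1 1 2⟩
  P={9,11}:  v_{9} + v_{11} = 2·v_{3} + v_{7} ; sig = ⟨2 | 1 2⟩
  P={5,8,10}:  v_{5} + v_{8} + v_{10} = 0 ; sig = ⟨3 | 0⟩
  P={4,5,10}:  v_{4} + v_{5} + v_{10} = v_{3} ; sig = ⟨3 | 1⟩
  P={0,3,4,7,10}:  v_{0} + v_{3} + v_{4} + v_{7} + v_{10} = v_{9} ; sig = ⟨5 | 1⟩
  P={1,2,8,10,11}:  v_{1} + v_{2} + v_{8} + v_{10} + v_{11} = v_{6} ; sig = ⟨5 | 1⟩

Signatures (|P|; sorted positive RHS coefficients), sorted:
[⟨2 | 0⟩, ⟨2 | 0⟩, ⟨2 | 1⟩, ⟨2 | 1⟩, ⟨2 | 1⟩, ⟨2 | 1 1⟩, ⟨2 | 1 1⟩, ⟨2 | 1 1 1⟩, ⟨2 | 1 1 1 1⟩, ⟨2 | 1 1 1 1⟩, ⟨2 | 1 1 1 1⟩, ⟨2 | 1 1 1 1⟩, ⟨2 | 1 1 1 2⟩, ⟨2 | 1 1 1 2⟩, ⟨2 | 1 1 2⟩, ⟨2 | 1 2⟩, ⟨3 | 0⟩, ⟨3 | 1⟩, ⟨5 | 1⟩, ⟨5 | 1⟩]


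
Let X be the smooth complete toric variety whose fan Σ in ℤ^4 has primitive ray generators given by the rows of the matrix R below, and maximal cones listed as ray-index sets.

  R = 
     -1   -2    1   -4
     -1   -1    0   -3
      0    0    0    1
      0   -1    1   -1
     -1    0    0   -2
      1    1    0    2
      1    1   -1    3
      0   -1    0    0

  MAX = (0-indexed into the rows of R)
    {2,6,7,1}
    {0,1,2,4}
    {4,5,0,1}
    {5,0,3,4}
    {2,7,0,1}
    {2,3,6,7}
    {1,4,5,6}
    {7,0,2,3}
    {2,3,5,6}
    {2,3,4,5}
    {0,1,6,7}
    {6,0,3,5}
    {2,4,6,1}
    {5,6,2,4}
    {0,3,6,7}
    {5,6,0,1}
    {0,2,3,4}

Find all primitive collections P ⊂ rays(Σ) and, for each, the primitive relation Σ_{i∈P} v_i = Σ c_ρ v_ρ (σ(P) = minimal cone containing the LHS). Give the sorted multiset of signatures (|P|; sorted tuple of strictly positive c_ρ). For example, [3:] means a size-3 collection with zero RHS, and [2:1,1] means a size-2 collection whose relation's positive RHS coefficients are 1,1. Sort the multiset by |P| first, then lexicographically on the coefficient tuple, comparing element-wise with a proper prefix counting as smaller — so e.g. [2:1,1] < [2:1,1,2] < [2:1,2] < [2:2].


Δ(Σ) — 8 vertices, 8 min non-faces:

  • {1,3}:  v_{1} + v_{3} = v_{0}  so sig = [2:1]
  • {4,7}:  v_{4} + v_{7} = v_{1} + v_{2}  so sig = [2:1,1]
  • {5,7}:  v_{5} + v_{7} = v_{3} + v_{6}  so sig = [2:1,1]
  • {1,2,5}:  v_{1} + v_{2} + v_{5} = 0  so sig = [3:]
  • {3,4,6}:  v_{3} + v_{4} + v_{6} = 0  so sig = [3:]
  • {0,2,5}:  v_{0} + v_{2} + v_{5} = v_{3}  so sig = [3:1]
  • {0,2,6}:  v_{0} + v_{2} + v_{6} = v_{7}  so sig = [3:1]
  • {0,4,6}:  v_{0} + v_{4} + v_{6} = v_{1}  so sig = [3:1]

Sorted signature multiset PRS(X):
    |P|=2: 3 collections, coeffs (1), (1,1), (1,1)
    |P|=3: 5 collections, coeffs (), (), (1), (1), (1)


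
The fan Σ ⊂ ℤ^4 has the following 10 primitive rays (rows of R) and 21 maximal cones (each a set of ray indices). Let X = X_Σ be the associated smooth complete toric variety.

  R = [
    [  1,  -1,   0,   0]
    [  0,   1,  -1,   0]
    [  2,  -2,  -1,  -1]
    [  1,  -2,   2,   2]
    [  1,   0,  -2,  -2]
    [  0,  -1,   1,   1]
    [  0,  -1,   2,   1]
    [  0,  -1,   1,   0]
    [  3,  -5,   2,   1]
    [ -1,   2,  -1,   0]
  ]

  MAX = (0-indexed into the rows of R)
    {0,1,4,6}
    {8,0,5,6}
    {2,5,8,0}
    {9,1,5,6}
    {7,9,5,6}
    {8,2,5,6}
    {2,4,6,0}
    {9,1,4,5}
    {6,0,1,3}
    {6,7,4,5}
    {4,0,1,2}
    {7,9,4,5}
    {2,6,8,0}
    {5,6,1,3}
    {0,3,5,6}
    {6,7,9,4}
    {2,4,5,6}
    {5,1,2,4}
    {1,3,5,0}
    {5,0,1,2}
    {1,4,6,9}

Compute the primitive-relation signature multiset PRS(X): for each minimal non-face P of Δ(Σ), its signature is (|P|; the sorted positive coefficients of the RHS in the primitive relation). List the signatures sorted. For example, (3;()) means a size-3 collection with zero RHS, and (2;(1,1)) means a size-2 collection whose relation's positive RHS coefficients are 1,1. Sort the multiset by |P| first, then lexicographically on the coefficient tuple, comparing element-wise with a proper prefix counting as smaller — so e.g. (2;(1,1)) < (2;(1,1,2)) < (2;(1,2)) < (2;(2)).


Minimal non-faces — 20 found among 10 rays, 21 max cones:

  • {1,7}:  v_{1} + v_{7} = 0  ⇒ sig = (2;())
  • {0,9}:  v_{0} + v_{9} = v_{1}  ⇒ sig = (2;(1))
  • {0,7}:  v_{0} + v_{7} = v_{4} + v_{5} + v_{6}  ⇒ sig = (2;(1,1,1))
  • {2,9}:  v_{2} + v_{9} = v_{1} + v_{4} + v_{5}  ⇒ sig = (2;(1,1,1))
  • {3,7}:  v_{3} + v_{7} = v_{0} + v_{5} + v_{6}  ⇒ sig = (2;(1,1,1))
  • {3,9}:  v_{3} + v_{9} = 2·v_{1} + v_{5} + v_{6}  ⇒ sig = (2;(1,1,2))
  • {7,8}:  v_{7} + v_{8} = v_{2} + v_{4} + 2·v_{5} + 2·v_{6}  ⇒ sig = (2;(1,1,2,2))
  • {4,8}:  v_{4} + v_{8} = 2·v_{2} + v_{6}  ⇒ sig = (2;(1,2))
  • {8,9}:  v_{8} + v_{9} = 2·v_{0} + v_{5}  ⇒ sig = (2;(1,2))
  • {2,7}:  v_{2} + v_{7} = 2·v_{4} + 2·v_{5} + v_{6}  ⇒ sig = (2;(1,2,2))
  • {3,8}:  v_{3} + v_{8} = 4·v_{0} + 2·v_{5} + v_{6}  ⇒ sig = (2;(1,2,4))
  • {1,8}:  v_{1} + v_{8} = 3·v_{0} + v_{5}  ⇒ sig = (2;(1,3))
  • {2,3}:  v_{2} + v_{3} = 3·v_{0} + v_{5}  ⇒ sig = (2;(1,3))
  • {3,4}:  v_{3} + v_{4} = 2·v_{0}  ⇒ sig = (2;(2))
  • {0,4,5}:  v_{0} + v_{4} + v_{5} = v_{2}  ⇒ sig = (3;(1))
  • {1,2,6}:  v_{1} + v_{2} + v_{6} = 2·v_{0}  ⇒ sig = (3;(2))
  • {4,5,6,9}:  v_{4} + v_{5} + v_{6} + v_{9} = 0  ⇒ sig = (4;())
  • {0,1,5,6}:  v_{0} + v_{1} + v_{5} + v_{6} = v_{3}  ⇒ sig = (4;(1))
  • {0,2,5,6}:  v_{0} + v_{2} + v_{5} + v_{6} = v_{8}  ⇒ sig = (4;(1))
  • {1,4,5,6}:  v_{1} + v_{4} + v_{5} + v_{6} = v_{0}  ⇒ sig = (4;(1))

Signatures (|P|; sorted positive RHS coefficients), sorted:
    (2;())
    (2;(1))
    (2;(1,1,1))
    (2;(1,1,1))
    (2;(1,1,1))
    (2;(1,1,2))
    (2;(1,1,2,2))
    (2;(1,2))
    (2;(1,2))
    (2;(1,2,2))
    (2;(1,2,4))
    (2;(1,3))
    (2;(1,3))
    (2;(2))
    (3;(1))
    (3;(2))
    (4;())
    (4;(1))
    (4;(1))
    (4;(1))


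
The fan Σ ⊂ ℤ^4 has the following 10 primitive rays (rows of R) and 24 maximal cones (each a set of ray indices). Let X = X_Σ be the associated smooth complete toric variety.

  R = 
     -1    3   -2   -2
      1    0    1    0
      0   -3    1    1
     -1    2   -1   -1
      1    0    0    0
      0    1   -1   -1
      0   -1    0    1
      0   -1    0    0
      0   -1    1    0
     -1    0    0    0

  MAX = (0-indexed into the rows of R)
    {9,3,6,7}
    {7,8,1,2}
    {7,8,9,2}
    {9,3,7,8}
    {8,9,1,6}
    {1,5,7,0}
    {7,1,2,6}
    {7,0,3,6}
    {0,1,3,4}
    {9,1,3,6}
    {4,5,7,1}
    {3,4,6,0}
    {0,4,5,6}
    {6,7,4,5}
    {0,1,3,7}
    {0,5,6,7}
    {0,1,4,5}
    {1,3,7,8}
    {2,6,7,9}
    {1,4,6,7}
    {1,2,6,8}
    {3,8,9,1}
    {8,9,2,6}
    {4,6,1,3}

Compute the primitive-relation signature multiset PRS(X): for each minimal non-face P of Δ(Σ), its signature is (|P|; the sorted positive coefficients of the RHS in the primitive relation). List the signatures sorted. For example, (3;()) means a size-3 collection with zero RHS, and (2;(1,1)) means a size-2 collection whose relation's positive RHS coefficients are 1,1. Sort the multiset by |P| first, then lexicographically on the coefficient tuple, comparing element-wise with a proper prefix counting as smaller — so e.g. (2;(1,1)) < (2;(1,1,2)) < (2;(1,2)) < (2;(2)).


Primitive collections (20):

  P={4,9}:  v_{4} + v_{9} = 0  →  sig = (2;())
  P={3,5}:  v_{3} + v_{5} = v_{0}  →  sig = (2;(1))
  P={2,3}:  v_{2} + v_{3} = v_{7} + v_{9}  →  sig = (2;(1,1))
  P={4,8}:  v_{4} + v_{8} = v_{1} + v_{7}  →  sig = (2;(1,1))
  P={5,9}:  v_{5} + v_{9} = v_{3} + v_{7}  →  sig = (2;(1,1))
  P={2,4}:  v_{2} + v_{4} = v_{1} + v_{6} + 2·v_{7}  →  sig = (2;(1,1,2))
  P={5,8}:  v_{5} + v_{8} = v_{1} + v_{3} + 2·v_{7}  →  sig = (2;(1,1,2))
  P={0,2}:  v_{0} + v_{2} = v_{3} + 2·v_{7}  →  sig = (2;(1,2))
  P={0,9}:  v_{0} + v_{9} = 2·v_{3} + v_{7}  →  sig = (2;(1,2))
  P={0,8}:  v_{0} + v_{8} = v_{1} + 2·v_{3} + 2·v_{7}  →  sig = (2;(1,2,2))
  P={2,5}:  v_{2} + v_{5} = 2·v_{7}  →  sig = (2;(2))
  P={1,5,6}:  v_{1} + v_{5} + v_{6} = v_{4}  →  sig = (3;(1))
  P={1,7,9}:  v_{1} + v_{7} + v_{9} = v_{8}  →  sig = (3;(1))
  P={3,4,7}:  v_{3} + v_{4} + v_{7} = v_{5}  →  sig = (3;(1))
  P={3,6,8}:  v_{3} + v_{6} + v_{8} = v_{9}  →  sig = (3;(1))
  P={6,7,8}:  v_{6} + v_{7} + v_{8} = v_{2}  →  sig = (3;(1))
  P={0,1,6}:  v_{0} + v_{1} + v_{6} = v_{3} + v_{4}  →  sig = (3;(1,1))
  P={1,2,9}:  v_{1} + v_{2} + v_{9} = v_{6} + 2·v_{8}  →  sig = (3;(1,2))
  P={0,4,7}:  v_{0} + v_{4} + v_{7} = 2·v_{5}  →  sig = (3;(2))
  P={1,3,6,7}:  v_{1} + v_{3} + v_{6} + v_{7} = 0  →  sig = (4;())

Hence PRS(X_Σ) =
[(2;()), (2;(1)), (2;(1,1)), (2;(1,1)), (2;(1,1)), (2;(1,1,2)), (2;(1,1,2)), (2;(1,2)), (2;(1,2)), (2;(1,2,2)), (2;(2)), (3;(1)), (3;(1)), (3;(1)), (3;(1)), (3;(1)), (3;(1,1)), (3;(1,2)), (3;(2)), (4;())]
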